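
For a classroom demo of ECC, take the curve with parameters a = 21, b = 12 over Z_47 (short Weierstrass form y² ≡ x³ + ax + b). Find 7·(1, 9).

Write P = (1, 9).
Repeated addition: build up to 7P.
2P: tangent at (1, 9): λ = (3·1² + 21)/(2·9) ≡ 24/18. 18⁻¹ ≡ 34 (mod 47), so λ ≡ 24·34 ≡ 17.
  x = λ² - 1 - 1 = 289 - 2 ≡ 5; y = λ·(1 - 5) - 9 ≡ 17. → (5, 17)
3P: (5, 17) + (1, 9). λ = (9 - 17)/(1 - 5) ≡ 39/43 mod 47. 43⁻¹ ≡ 35 (mod 47) since 43·35 = 1505 ≡ 1, so λ ≡ 2.
  x = λ² - 5 - 1 = 4 - 6 ≡ 45; y = λ·(5 - 45) - 17 ≡ 44. → (45, 44)
4P: (45, 44) + (1, 9). λ = (9 - 44)/(1 - 45) ≡ 12/3 mod 47. 3⁻¹ ≡ 16 (mod 47) since 3·16 = 48 ≡ 1, so λ ≡ 4.
  x = λ² - 45 - 1 = 16 - 46 ≡ 17; y = λ·(45 - 17) - 44 ≡ 21. → (17, 21)
5P: (17, 21) + (1, 9). λ = (9 - 21)/(1 - 17) ≡ 35/31 mod 47. 31⁻¹ ≡ 44 (mod 47) since 31·44 = 1364 ≡ 1, so λ ≡ 36.
  x = λ² - 17 - 1 = 1296 - 18 ≡ 9; y = λ·(17 - 9) - 21 ≡ 32. → (9, 32)
6P: (9, 32) + (1, 9). λ = (9 - 32)/(1 - 9) ≡ 24/39 mod 47. 39⁻¹ ≡ 41 (mod 47), so λ ≡ 44.
  x = λ² - 9 - 1 = 1936 - 10 ≡ 46; y = λ·(9 - 46) - 32 ≡ 32. → (46, 32)
7P: (46, 32) + (1, 9). λ = (9 - 32)/(1 - 46) ≡ 24/2 mod 47. 2⁻¹ ≡ 24 (mod 47) since 2·24 = 48 ≡ 1, so λ ≡ 12.
  x = λ² - 46 - 1 = 144 - 47 ≡ 3; y = λ·(46 - 3) - 32 ≡ 14. → (3, 14)

(3, 14)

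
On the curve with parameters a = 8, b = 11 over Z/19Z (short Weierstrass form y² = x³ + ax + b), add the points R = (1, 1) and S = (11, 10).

(1, 1) + (11, 10). λ = (10 - 1)/(11 - 1) ≡ 9/10 mod 19. 10⁻¹ ≡ 2 (mod 19) since 10·2 = 20 ≡ 1, so λ ≡ 18.
  x = λ² - 1 - 11 = 324 - 12 ≡ 8; y = λ·(1 - 8) - 1 ≡ 6. → (8, 6)

(8, 6)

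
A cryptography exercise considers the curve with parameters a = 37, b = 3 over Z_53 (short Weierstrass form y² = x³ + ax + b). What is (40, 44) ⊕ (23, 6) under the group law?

(40, 44) + (23, 6). λ = (6 - 44)/(23 - 40) ≡ 15/36 mod 53. 36⁻¹ ≡ 28 (mod 53), so λ ≡ 49.
  x = λ² - 40 - 23 = 2401 - 63 ≡ 6; y = λ·(40 - 6) - 44 ≡ 32. → (6, 32)

(6, 32)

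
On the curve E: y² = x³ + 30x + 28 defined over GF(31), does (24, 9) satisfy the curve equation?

no

y² = 9² ≡ 19; x³ + 30x + 28 = 14572 ≡ 2 (mod 31). 19 ≠ 2.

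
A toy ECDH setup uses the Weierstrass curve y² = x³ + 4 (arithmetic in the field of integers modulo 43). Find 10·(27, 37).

(0, 2)

Write P = (27, 37).
Double-and-add on 10 = (1010)₂. Start with P = (27, 37) for the leading 1-bit.
double: tangent at (27, 37): λ = (3·27² + 0)/(2·37) ≡ 37/31. 31⁻¹ ≡ 25 (mod 43), so λ ≡ 37·25 ≡ 22.
  x = λ² - 27 - 27 = 484 - 54 ≡ 0; y = λ·(27 - 0) - 37 ≡ 41. → (0, 41)
double: tangent at (0, 41): λ = (3·0² + 0)/(2·41) ≡ 0/39. 39⁻¹ ≡ 32 (mod 43), so λ ≡ 0·32 ≡ 0.
  x = λ² - 0 - 0 = 0 - 0 ≡ 0; y = λ·(0 - 0) - 41 ≡ 2. → (0, 2)
add P: (0, 2) + (27, 37). λ = (37 - 2)/(27 - 0) ≡ 35/27 mod 43. 27⁻¹ ≡ 8 (mod 43) since 27·8 = 216 ≡ 1, so λ ≡ 22.
  x = λ² - 0 - 27 = 484 - 27 ≡ 27; y = λ·(0 - 27) - 2 ≡ 6. → (27, 6)
double: tangent at (27, 6): λ = (3·27² + 0)/(2·6) ≡ 37/12. 12⁻¹ ≡ 18 (mod 43), so λ ≡ 37·18 ≡ 21.
  x = λ² - 27 - 27 = 441 - 54 ≡ 0; y = λ·(27 - 0) - 6 ≡ 2. → (0, 2)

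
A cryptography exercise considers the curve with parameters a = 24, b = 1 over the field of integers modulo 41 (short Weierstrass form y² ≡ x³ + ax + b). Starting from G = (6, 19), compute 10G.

Repeated addition: build up to 10G.
2G: tangent at (6, 19): λ = (3·6² + 24)/(2·19) ≡ 9/38. 38⁻¹ ≡ 27 (mod 41), so λ ≡ 9·27 ≡ 38.
  x = λ² - 6 - 6 = 1444 - 12 ≡ 38; y = λ·(6 - 38) - 19 ≡ 36. → (38, 36)
3G: (38, 36) + (6, 19). λ = (19 - 36)/(6 - 38) ≡ 24/9 mod 41. 9⁻¹ ≡ 32 (mod 41) since 9·32 = 288 ≡ 1, so λ ≡ 30.
  x = λ² - 38 - 6 = 900 - 44 ≡ 36; y = λ·(38 - 36) - 36 ≡ 24. → (36, 24)
4G: (36, 24) + (6, 19). λ = (19 - 24)/(6 - 36) ≡ 36/11 mod 41. 11⁻¹ ≡ 15 (mod 41) since 11·15 = 165 ≡ 1, so λ ≡ 7.
  x = λ² - 36 - 6 = 49 - 42 ≡ 7; y = λ·(36 - 7) - 24 ≡ 15. → (7, 15)
5G: (7, 15) + (6, 19). λ = (19 - 15)/(6 - 7) ≡ 4/40 mod 41. 40⁻¹ ≡ 40 (mod 41), so λ ≡ 37.
  x = λ² - 7 - 6 = 1369 - 13 ≡ 3; y = λ·(7 - 3) - 15 ≡ 10. → (3, 10)
6G: (3, 10) + (6, 19). λ = (19 - 10)/(6 - 3) ≡ 9/3 mod 41. 3⁻¹ ≡ 14 (mod 41), so λ ≡ 3.
  x = λ² - 3 - 6 = 9 - 9 ≡ 0; y = λ·(3 - 0) - 10 ≡ 40. → (0, 40)
7G: (0, 40) + (6, 19). λ = (19 - 40)/(6 - 0) ≡ 20/6 mod 41. 6⁻¹ ≡ 7 (mod 41) since 6·7 = 42 ≡ 1, so λ ≡ 17.
  x = λ² - 0 - 6 = 289 - 6 ≡ 37; y = λ·(0 - 37) - 40 ≡ 28. → (37, 28)
8G: (37, 28) + (6, 19). λ = (19 - 28)/(6 - 37) ≡ 32/10 mod 41. 10⁻¹ ≡ 37 (mod 41) since 10·37 = 370 ≡ 1, so λ ≡ 36.
  x = λ² - 37 - 6 = 1296 - 43 ≡ 23; y = λ·(37 - 23) - 28 ≡ 25. → (23, 25)
9G: (23, 25) + (6, 19). λ = (19 - 25)/(6 - 23) ≡ 35/24 mod 41. 24⁻¹ ≡ 12 (mod 41), so λ ≡ 10.
  x = λ² - 23 - 6 = 100 - 29 ≡ 30; y = λ·(23 - 30) - 25 ≡ 28. → (30, 28)
10G: (30, 28) + (6, 19). λ = (19 - 28)/(6 - 30) ≡ 32/17 mod 41. 17⁻¹ ≡ 29 (mod 41) since 17·29 = 493 ≡ 1, so λ ≡ 26.
  x = λ² - 30 - 6 = 676 - 36 ≡ 25; y = λ·(30 - 25) - 28 ≡ 20. → (25, 20)

(25, 20)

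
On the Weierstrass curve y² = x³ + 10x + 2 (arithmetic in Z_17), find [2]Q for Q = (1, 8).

(14, 8)

tangent at (1, 8): λ = (3·1² + 10)/(2·8) ≡ 13/16. 16⁻¹ ≡ 16 (mod 17), so λ ≡ 13·16 ≡ 4.
  x = λ² - 1 - 1 = 16 - 2 ≡ 14; y = λ·(1 - 14) - 8 ≡ 8. → (14, 8)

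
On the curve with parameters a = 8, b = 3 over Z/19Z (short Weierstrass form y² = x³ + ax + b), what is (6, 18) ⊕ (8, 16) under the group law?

(6, 1)

(6, 18) + (8, 16). λ = (16 - 18)/(8 - 6) ≡ 17/2 mod 19. 2⁻¹ ≡ 10 (mod 19) since 2·10 = 20 ≡ 1, so λ ≡ 18.
  x = λ² - 6 - 8 = 324 - 14 ≡ 6; y = λ·(6 - 6) - 18 ≡ 1. → (6, 1)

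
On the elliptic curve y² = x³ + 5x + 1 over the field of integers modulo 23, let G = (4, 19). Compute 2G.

(19, 20)

tangent at (4, 19): λ = (3·4² + 5)/(2·19) ≡ 7/15. 15⁻¹ ≡ 20 (mod 23), so λ ≡ 7·20 ≡ 2.
  x = λ² - 4 - 4 = 4 - 8 ≡ 19; y = λ·(4 - 19) - 19 ≡ 20. → (19, 20)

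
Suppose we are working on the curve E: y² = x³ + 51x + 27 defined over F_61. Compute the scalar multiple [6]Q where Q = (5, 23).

(51, 15)

Repeated addition: build up to 6Q.
2Q: tangent at (5, 23): λ = (3·5² + 51)/(2·23) ≡ 4/46. 46⁻¹ ≡ 4 (mod 61), so λ ≡ 4·4 ≡ 16.
  x = λ² - 5 - 5 = 256 - 10 ≡ 2; y = λ·(5 - 2) - 23 ≡ 25. → (2, 25)
3Q: (2, 25) + (5, 23). λ = (23 - 25)/(5 - 2) ≡ 59/3 mod 61. 3⁻¹ ≡ 41 (mod 61), so λ ≡ 40.
  x = λ² - 2 - 5 = 1600 - 7 ≡ 7; y = λ·(2 - 7) - 25 ≡ 19. → (7, 19)
4Q: (7, 19) + (5, 23). λ = (23 - 19)/(5 - 7) ≡ 4/59 mod 61. 59⁻¹ ≡ 30 (mod 61) since 59·30 = 1770 ≡ 1, so λ ≡ 59.
  x = λ² - 7 - 5 = 3481 - 12 ≡ 53; y = λ·(7 - 53) - 19 ≡ 12. → (53, 12)
5Q: (53, 12) + (5, 23). λ = (23 - 12)/(5 - 53) ≡ 11/13 mod 61. 13⁻¹ ≡ 47 (mod 61) since 13·47 = 611 ≡ 1, so λ ≡ 29.
  x = λ² - 53 - 5 = 841 - 58 ≡ 51; y = λ·(53 - 51) - 12 ≡ 46. → (51, 46)
6Q: (51, 46) + (5, 23). λ = (23 - 46)/(5 - 51) ≡ 38/15 mod 61. 15⁻¹ ≡ 57 (mod 61), so λ ≡ 31.
  x = λ² - 51 - 5 = 961 - 56 ≡ 51; y = λ·(51 - 51) - 46 ≡ 15. → (51, 15)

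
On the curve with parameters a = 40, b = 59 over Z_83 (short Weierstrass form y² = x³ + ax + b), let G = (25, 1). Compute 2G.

tangent at (25, 1): λ = (3·25² + 40)/(2·1) ≡ 6/2. 2⁻¹ ≡ 42 (mod 83) since 2·42 = 84 ≡ 1, so λ ≡ 6·42 ≡ 3.
  x = λ² - 25 - 25 = 9 - 50 ≡ 42; y = λ·(25 - 42) - 1 ≡ 31. → (42, 31)

(42, 31)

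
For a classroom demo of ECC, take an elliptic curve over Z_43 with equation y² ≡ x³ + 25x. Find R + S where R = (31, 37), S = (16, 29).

(31, 37) + (16, 29). λ = (29 - 37)/(16 - 31) ≡ 35/28 mod 43. 28⁻¹ ≡ 20 (mod 43), so λ ≡ 12.
  x = λ² - 31 - 16 = 144 - 47 ≡ 11; y = λ·(31 - 11) - 37 ≡ 31. → (11, 31)

(11, 31)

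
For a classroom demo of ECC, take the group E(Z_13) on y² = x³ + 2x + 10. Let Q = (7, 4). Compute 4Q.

(0, 6)

Repeated addition: build up to 4Q.
2Q: tangent at (7, 4): λ = (3·7² + 2)/(2·4) ≡ 6/8. 8⁻¹ ≡ 5 (mod 13), so λ ≡ 6·5 ≡ 4.
  x = λ² - 7 - 7 = 16 - 14 ≡ 2; y = λ·(7 - 2) - 4 ≡ 3. → (2, 3)
3Q: (2, 3) + (7, 4). λ = (4 - 3)/(7 - 2) ≡ 1/5 mod 13. 5⁻¹ ≡ 8 (mod 13) since 5·8 = 40 ≡ 1, so λ ≡ 8.
  x = λ² - 2 - 7 = 64 - 9 ≡ 3; y = λ·(2 - 3) - 3 ≡ 2. → (3, 2)
4Q: (3, 2) + (7, 4). λ = (4 - 2)/(7 - 3) ≡ 2/4 mod 13. 4⁻¹ ≡ 10 (mod 13) since 4·10 = 40 ≡ 1, so λ ≡ 7.
  x = λ² - 3 - 7 = 49 - 10 ≡ 0; y = λ·(3 - 0) - 2 ≡ 6. → (0, 6)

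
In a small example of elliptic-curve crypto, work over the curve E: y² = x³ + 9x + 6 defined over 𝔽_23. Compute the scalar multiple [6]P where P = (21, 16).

Double-and-add on 6 = (110)₂. Start with P = (21, 16) for the leading 1-bit.
double: tangent at (21, 16): λ = (3·21² + 9)/(2·16) ≡ 21/9. 9⁻¹ ≡ 18 (mod 23), so λ ≡ 21·18 ≡ 10.
  x = λ² - 21 - 21 = 100 - 42 ≡ 12; y = λ·(21 - 12) - 16 ≡ 5. → (12, 5)
add P: (12, 5) + (21, 16). λ = (16 - 5)/(21 - 12) ≡ 11/9 mod 23. 9⁻¹ ≡ 18 (mod 23), so λ ≡ 14.
  x = λ² - 12 - 21 = 196 - 33 ≡ 2; y = λ·(12 - 2) - 5 ≡ 20. → (2, 20)
double: tangent at (2, 20): λ = (3·2² + 9)/(2·20) ≡ 21/17. 17⁻¹ ≡ 19 (mod 23) since 17·19 = 323 ≡ 1, so λ ≡ 21·19 ≡ 8.
  x = λ² - 2 - 2 = 64 - 4 ≡ 14; y = λ·(2 - 14) - 20 ≡ 22. → (14, 22)

(14, 22)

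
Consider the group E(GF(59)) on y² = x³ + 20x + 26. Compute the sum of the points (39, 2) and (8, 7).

(39, 2) + (8, 7). λ = (7 - 2)/(8 - 39) ≡ 5/28 mod 59. 28⁻¹ ≡ 19 (mod 59) since 28·19 = 532 ≡ 1, so λ ≡ 36.
  x = λ² - 39 - 8 = 1296 - 47 ≡ 10; y = λ·(39 - 10) - 2 ≡ 39. → (10, 39)

(10, 39)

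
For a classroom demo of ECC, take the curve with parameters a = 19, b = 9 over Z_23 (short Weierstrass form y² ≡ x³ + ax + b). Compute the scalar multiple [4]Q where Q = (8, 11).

(3, 22)

Double-and-add on 4 = (100)₂. Start with Q = (8, 11) for the leading 1-bit.
double: tangent at (8, 11): λ = (3·8² + 19)/(2·11) ≡ 4/22. 22⁻¹ ≡ 22 (mod 23), so λ ≡ 4·22 ≡ 19.
  x = λ² - 8 - 8 = 361 - 16 ≡ 0; y = λ·(8 - 0) - 11 ≡ 3. → (0, 3)
double: tangent at (0, 3): λ = (3·0² + 19)/(2·3) ≡ 19/6. 6⁻¹ ≡ 4 (mod 23) since 6·4 = 24 ≡ 1, so λ ≡ 19·4 ≡ 7.
  x = λ² - 0 - 0 = 49 - 0 ≡ 3; y = λ·(0 - 3) - 3 ≡ 22. → (3, 22)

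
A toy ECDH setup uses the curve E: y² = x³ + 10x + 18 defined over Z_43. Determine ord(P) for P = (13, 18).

2P: tangent at (13, 18): λ = (3·13² + 10)/(2·18) ≡ 1/36. 36⁻¹ ≡ 6 (mod 43) since 36·6 = 216 ≡ 1, so λ ≡ 1·6 ≡ 6.
  x = λ² - 13 - 13 = 36 - 26 ≡ 10; y = λ·(13 - 10) - 18 ≡ 0. → (10, 0)
3P: (10, 0) + (13, 18). λ = (18 - 0)/(13 - 10) ≡ 18/3 mod 43. 3⁻¹ ≡ 29 (mod 43) since 3·29 = 87 ≡ 1, so λ ≡ 6.
  x = λ² - 10 - 13 = 36 - 23 ≡ 13; y = λ·(10 - 13) - 0 ≡ 25. → (13, 25)
4P: (13, 25) + (13, 18): same x and y₁ ≡ -y₂, so the sum is ∞.
4P = ∞, so the order is 4.

4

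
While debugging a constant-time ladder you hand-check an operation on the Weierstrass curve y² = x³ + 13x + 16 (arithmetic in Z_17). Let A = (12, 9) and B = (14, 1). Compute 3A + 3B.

First 3A:
Repeated addition: build up to 3A.
2A: tangent at (12, 9): λ = (3·12² + 13)/(2·9) ≡ 3/1. 1⁻¹ ≡ 1 (mod 17), so λ ≡ 3·1 ≡ 3.
  x = λ² - 12 - 12 = 9 - 24 ≡ 2; y = λ·(12 - 2) - 9 ≡ 4. → (2, 4)
3A: (2, 4) + (12, 9). λ = (9 - 4)/(12 - 2) ≡ 5/10 mod 17. 10⁻¹ ≡ 12 (mod 17), so λ ≡ 9.
  x = λ² - 2 - 12 = 81 - 14 ≡ 16; y = λ·(2 - 16) - 4 ≡ 6. → (16, 6)
3A = (16, 6).
Next 3B:
Repeated addition: build up to 3B.
2B: tangent at (14, 1): λ = (3·14² + 13)/(2·1) ≡ 6/2. 2⁻¹ ≡ 9 (mod 17) since 2·9 = 18 ≡ 1, so λ ≡ 6·9 ≡ 3.
  x = λ² - 14 - 14 = 9 - 28 ≡ 15; y = λ·(14 - 15) - 1 ≡ 13. → (15, 13)
3B: (15, 13) + (14, 1). λ = (1 - 13)/(14 - 15) ≡ 5/16 mod 17. 16⁻¹ ≡ 16 (mod 17), so λ ≡ 12.
  x = λ² - 15 - 14 = 144 - 29 ≡ 13; y = λ·(15 - 13) - 13 ≡ 11. → (13, 11)
3B = (13, 11).
Finally 3A + 3B:
(16, 6) + (13, 11). λ = (11 - 6)/(13 - 16) ≡ 5/14 mod 17. 14⁻¹ ≡ 11 (mod 17), so λ ≡ 4.
  x = λ² - 16 - 13 = 16 - 29 ≡ 4; y = λ·(16 - 4) - 6 ≡ 8. → (4, 8)

(4, 8)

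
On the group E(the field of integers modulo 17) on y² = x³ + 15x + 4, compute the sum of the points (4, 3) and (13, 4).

(4, 3) + (13, 4). λ = (4 - 3)/(13 - 4) ≡ 1/9 mod 17. 9⁻¹ ≡ 2 (mod 17) since 9·2 = 18 ≡ 1, so λ ≡ 2.
  x = λ² - 4 - 13 = 4 - 17 ≡ 4; y = λ·(4 - 4) - 3 ≡ 14. → (4, 14)

(4, 14)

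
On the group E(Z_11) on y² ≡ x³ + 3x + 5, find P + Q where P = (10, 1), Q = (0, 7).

(10, 1) + (0, 7). λ = (7 - 1)/(0 - 10) ≡ 6/1 mod 11. 1⁻¹ ≡ 1 (mod 11) since 1·1 = 1 ≡ 1, so λ ≡ 6.
  x = λ² - 10 - 0 = 36 - 10 ≡ 4; y = λ·(10 - 4) - 1 ≡ 2. → (4, 2)

(4, 2)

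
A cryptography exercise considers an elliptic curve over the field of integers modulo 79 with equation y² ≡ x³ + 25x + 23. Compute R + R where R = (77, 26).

(23, 58)

tangent at (77, 26): λ = (3·77² + 25)/(2·26) ≡ 37/52. 52⁻¹ ≡ 38 (mod 79) since 52·38 = 1976 ≡ 1, so λ ≡ 37·38 ≡ 63.
  x = λ² - 77 - 77 = 3969 - 154 ≡ 23; y = λ·(77 - 23) - 26 ≡ 58. → (23, 58)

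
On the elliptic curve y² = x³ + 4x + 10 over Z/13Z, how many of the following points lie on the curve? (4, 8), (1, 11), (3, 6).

(4, 8): 8² ≡ 12, rhs ≡ 12 → on.
(1, 11): 11² ≡ 4, rhs ≡ 2 → off.
(3, 6): 6² ≡ 10, rhs ≡ 10 → on.

2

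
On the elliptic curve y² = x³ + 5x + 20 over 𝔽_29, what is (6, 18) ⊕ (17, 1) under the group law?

(0, 7)

(6, 18) + (17, 1). λ = (1 - 18)/(17 - 6) ≡ 12/11 mod 29. 11⁻¹ ≡ 8 (mod 29), so λ ≡ 9.
  x = λ² - 6 - 17 = 81 - 23 ≡ 0; y = λ·(6 - 0) - 18 ≡ 7. → (0, 7)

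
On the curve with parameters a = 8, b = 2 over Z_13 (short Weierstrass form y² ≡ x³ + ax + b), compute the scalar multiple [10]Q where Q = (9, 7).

O

Repeated addition: build up to 10Q.
2Q: tangent at (9, 7): λ = (3·9² + 8)/(2·7) ≡ 4/1. 1⁻¹ ≡ 1 (mod 13), so λ ≡ 4·1 ≡ 4.
  x = λ² - 9 - 9 = 16 - 18 ≡ 11; y = λ·(9 - 11) - 7 ≡ 11. → (11, 11)
3Q: (11, 11) + (9, 7). λ = (7 - 11)/(9 - 11) ≡ 9/11 mod 13. 11⁻¹ ≡ 6 (mod 13) since 11·6 = 66 ≡ 1, so λ ≡ 2.
  x = λ² - 11 - 9 = 4 - 20 ≡ 10; y = λ·(11 - 10) - 11 ≡ 4. → (10, 4)
4Q: (10, 4) + (9, 7). λ = (7 - 4)/(9 - 10) ≡ 3/12 mod 13. 12⁻¹ ≡ 12 (mod 13) since 12·12 = 144 ≡ 1, so λ ≡ 10.
  x = λ² - 10 - 9 = 100 - 19 ≡ 3; y = λ·(10 - 3) - 4 ≡ 1. → (3, 1)
5Q: (3, 1) + (9, 7). λ = (7 - 1)/(9 - 3) ≡ 6/6 mod 13. 6⁻¹ ≡ 11 (mod 13), so λ ≡ 1.
  x = λ² - 3 - 9 = 1 - 12 ≡ 2; y = λ·(3 - 2) - 1 ≡ 0. → (2, 0)
6Q: (2, 0) + (9, 7). λ = (7 - 0)/(9 - 2) ≡ 7/7 mod 13. 7⁻¹ ≡ 2 (mod 13), so λ ≡ 1.
  x = λ² - 2 - 9 = 1 - 11 ≡ 3; y = λ·(2 - 3) - 0 ≡ 12. → (3, 12)
7Q: (3, 12) + (9, 7). λ = (7 - 12)/(9 - 3) ≡ 8/6 mod 13. 6⁻¹ ≡ 11 (mod 13) since 6·11 = 66 ≡ 1, so λ ≡ 10.
  x = λ² - 3 - 9 = 100 - 12 ≡ 10; y = λ·(3 - 10) - 12 ≡ 9. → (10, 9)
8Q: (10, 9) + (9, 7). λ = (7 - 9)/(9 - 10) ≡ 11/12 mod 13. 12⁻¹ ≡ 12 (mod 13), so λ ≡ 2.
  x = λ² - 10 - 9 = 4 - 19 ≡ 11; y = λ·(10 - 11) - 9 ≡ 2. → (11, 2)
9Q: (11, 2) + (9, 7). λ = (7 - 2)/(9 - 11) ≡ 5/11 mod 13. 11⁻¹ ≡ 6 (mod 13) since 11·6 = 66 ≡ 1, so λ ≡ 4.
  x = λ² - 11 - 9 = 16 - 20 ≡ 9; y = λ·(11 - 9) - 2 ≡ 6. → (9, 6)
10Q: (9, 6) + (9, 7): same x and y₁ ≡ -y₂, so the sum is ∞.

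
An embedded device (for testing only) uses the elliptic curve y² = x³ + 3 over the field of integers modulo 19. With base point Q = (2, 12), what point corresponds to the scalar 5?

(7, 17)

Double-and-add on 5 = (101)₂. Start with Q = (2, 12) for the leading 1-bit.
double: tangent at (2, 12): λ = (3·2² + 0)/(2·12) ≡ 12/5. 5⁻¹ ≡ 4 (mod 19), so λ ≡ 12·4 ≡ 10.
  x = λ² - 2 - 2 = 100 - 4 ≡ 1; y = λ·(2 - 1) - 12 ≡ 17. → (1, 17)
double: tangent at (1, 17): λ = (3·1² + 0)/(2·17) ≡ 3/15. 15⁻¹ ≡ 14 (mod 19), so λ ≡ 3·14 ≡ 4.
  x = λ² - 1 - 1 = 16 - 2 ≡ 14; y = λ·(1 - 14) - 17 ≡ 7. → (14, 7)
add Q: (14, 7) + (2, 12). λ = (12 - 7)/(2 - 14) ≡ 5/7 mod 19. 7⁻¹ ≡ 11 (mod 19), so λ ≡ 17.
  x = λ² - 14 - 2 = 289 - 16 ≡ 7; y = λ·(14 - 7) - 7 ≡ 17. → (7, 17)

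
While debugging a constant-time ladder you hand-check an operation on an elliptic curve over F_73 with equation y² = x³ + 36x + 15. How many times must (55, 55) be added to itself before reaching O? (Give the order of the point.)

5

2P: tangent at (55, 55): λ = (3·55² + 36)/(2·55) ≡ 59/37. 37⁻¹ ≡ 2 (mod 73) since 37·2 = 74 ≡ 1, so λ ≡ 59·2 ≡ 45.
  x = λ² - 55 - 55 = 2025 - 110 ≡ 17; y = λ·(55 - 17) - 55 ≡ 49. → (17, 49)
3P: (17, 49) + (55, 55). λ = (55 - 49)/(55 - 17) ≡ 6/38 mod 73. 38⁻¹ ≡ 25 (mod 73) since 38·25 = 950 ≡ 1, so λ ≡ 4.
  x = λ² - 17 - 55 = 16 - 72 ≡ 17; y = λ·(17 - 17) - 49 ≡ 24. → (17, 24)
4P: (17, 24) + (55, 55). λ = (55 - 24)/(55 - 17) ≡ 31/38 mod 73. 38⁻¹ ≡ 25 (mod 73) since 38·25 = 950 ≡ 1, so λ ≡ 45.
  x = λ² - 17 - 55 = 2025 - 72 ≡ 55; y = λ·(17 - 55) - 24 ≡ 18. → (55, 18)
5P: (55, 18) + (55, 55): same x and y₁ ≡ -y₂, so the sum is O.
5P = O, so the order is 5.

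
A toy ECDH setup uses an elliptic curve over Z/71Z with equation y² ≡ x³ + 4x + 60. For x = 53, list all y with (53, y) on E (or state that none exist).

7, 64

x³ + 4x + 60 = 149149 ≡ 49 (mod 71).
Square roots of 49 mod 71: 7 and 64 (since 7² = 49 ≡ 49).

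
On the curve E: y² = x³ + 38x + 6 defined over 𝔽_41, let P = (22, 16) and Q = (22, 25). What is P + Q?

The two points share x = 22 and their y-coordinates satisfy 16 + 25 ≡ 0 (mod 41), so they are inverses. Their sum is the point at infinity.

O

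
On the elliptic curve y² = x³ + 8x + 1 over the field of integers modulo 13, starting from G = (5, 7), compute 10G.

(7, 6)

Repeated addition: build up to 10G.
2G: tangent at (5, 7): λ = (3·5² + 8)/(2·7) ≡ 5/1. 1⁻¹ ≡ 1 (mod 13), so λ ≡ 5·1 ≡ 5.
  x = λ² - 5 - 5 = 25 - 10 ≡ 2; y = λ·(5 - 2) - 7 ≡ 8. → (2, 8)
3G: (2, 8) + (5, 7). λ = (7 - 8)/(5 - 2) ≡ 12/3 mod 13. 3⁻¹ ≡ 9 (mod 13) since 3·9 = 27 ≡ 1, so λ ≡ 4.
  x = λ² - 2 - 5 = 16 - 7 ≡ 9; y = λ·(2 - 9) - 8 ≡ 3. → (9, 3)
4G: (9, 3) + (5, 7). λ = (7 - 3)/(5 - 9) ≡ 4/9 mod 13. 9⁻¹ ≡ 3 (mod 13) since 9·3 = 27 ≡ 1, so λ ≡ 12.
  x = λ² - 9 - 5 = 144 - 14 ≡ 0; y = λ·(9 - 0) - 3 ≡ 1. → (0, 1)
5G: (0, 1) + (5, 7). λ = (7 - 1)/(5 - 0) ≡ 6/5 mod 13. 5⁻¹ ≡ 8 (mod 13) since 5·8 = 40 ≡ 1, so λ ≡ 9.
  x = λ² - 0 - 5 = 81 - 5 ≡ 11; y = λ·(0 - 11) - 1 ≡ 4. → (11, 4)
6G: (11, 4) + (5, 7). λ = (7 - 4)/(5 - 11) ≡ 3/7 mod 13. 7⁻¹ ≡ 2 (mod 13), so λ ≡ 6.
  x = λ² - 11 - 5 = 36 - 16 ≡ 7; y = λ·(11 - 7) - 4 ≡ 7. → (7, 7)
7G: (7, 7) + (5, 7). λ = (7 - 7)/(5 - 7) ≡ 0/11 mod 13. 11⁻¹ ≡ 6 (mod 13), so λ ≡ 0.
  x = λ² - 7 - 5 = 0 - 12 ≡ 1; y = λ·(7 - 1) - 7 ≡ 6. → (1, 6)
8G: (1, 6) + (5, 7). λ = (7 - 6)/(5 - 1) ≡ 1/4 mod 13. 4⁻¹ ≡ 10 (mod 13), so λ ≡ 10.
  x = λ² - 1 - 5 = 100 - 6 ≡ 3; y = λ·(1 - 3) - 6 ≡ 0. → (3, 0)
9G: (3, 0) + (5, 7). λ = (7 - 0)/(5 - 3) ≡ 7/2 mod 13. 2⁻¹ ≡ 7 (mod 13) since 2·7 = 14 ≡ 1, so λ ≡ 10.
  x = λ² - 3 - 5 = 100 - 8 ≡ 1; y = λ·(3 - 1) - 0 ≡ 7. → (1, 7)
10G: (1, 7) + (5, 7). λ = (7 - 7)/(5 - 1) ≡ 0/4 mod 13. 4⁻¹ ≡ 10 (mod 13) since 4·10 = 40 ≡ 1, so λ ≡ 0.
  x = λ² - 1 - 5 = 0 - 6 ≡ 7; y = λ·(1 - 7) - 7 ≡ 6. → (7, 6)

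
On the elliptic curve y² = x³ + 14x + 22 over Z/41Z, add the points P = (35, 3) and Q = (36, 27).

(35, 3) + (36, 27). λ = (27 - 3)/(36 - 35) ≡ 24/1 mod 41. 1⁻¹ ≡ 1 (mod 41), so λ ≡ 24.
  x = λ² - 35 - 36 = 576 - 71 ≡ 13; y = λ·(35 - 13) - 3 ≡ 33. → (13, 33)

(13, 33)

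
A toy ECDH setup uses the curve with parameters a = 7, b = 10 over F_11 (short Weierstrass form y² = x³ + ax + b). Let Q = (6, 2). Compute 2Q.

tangent at (6, 2): λ = (3·6² + 7)/(2·2) ≡ 5/4. 4⁻¹ ≡ 3 (mod 11), so λ ≡ 5·3 ≡ 4.
  x = λ² - 6 - 6 = 16 - 12 ≡ 4; y = λ·(6 - 4) - 2 ≡ 6. → (4, 6)

(4, 6)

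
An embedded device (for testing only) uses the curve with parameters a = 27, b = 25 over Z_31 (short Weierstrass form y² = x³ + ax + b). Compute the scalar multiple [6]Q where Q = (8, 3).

Double-and-add on 6 = (110)₂. Start with Q = (8, 3) for the leading 1-bit.
double: tangent at (8, 3): λ = (3·8² + 27)/(2·3) ≡ 2/6. 6⁻¹ ≡ 26 (mod 31), so λ ≡ 2·26 ≡ 21.
  x = λ² - 8 - 8 = 441 - 16 ≡ 22; y = λ·(8 - 22) - 3 ≡ 13. → (22, 13)
add Q: (22, 13) + (8, 3). λ = (3 - 13)/(8 - 22) ≡ 21/17 mod 31. 17⁻¹ ≡ 11 (mod 31), so λ ≡ 14.
  x = λ² - 22 - 8 = 196 - 30 ≡ 11; y = λ·(22 - 11) - 13 ≡ 17. → (11, 17)
double: tangent at (11, 17): λ = (3·11² + 27)/(2·17) ≡ 18/3. 3⁻¹ ≡ 21 (mod 31) since 3·21 = 63 ≡ 1, so λ ≡ 18·21 ≡ 6.
  x = λ² - 11 - 11 = 36 - 22 ≡ 14; y = λ·(11 - 14) - 17 ≡ 27. → (14, 27)

(14, 27)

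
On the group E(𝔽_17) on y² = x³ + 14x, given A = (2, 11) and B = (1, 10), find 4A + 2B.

(2, 6)

First 4A:
Repeated addition: build up to 4A.
2A: tangent at (2, 11): λ = (3·2² + 14)/(2·11) ≡ 9/5. 5⁻¹ ≡ 7 (mod 17), so λ ≡ 9·7 ≡ 12.
  x = λ² - 2 - 2 = 144 - 4 ≡ 4; y = λ·(2 - 4) - 11 ≡ 16. → (4, 16)
3A: (4, 16) + (2, 11). λ = (11 - 16)/(2 - 4) ≡ 12/15 mod 17. 15⁻¹ ≡ 8 (mod 17) since 15·8 = 120 ≡ 1, so λ ≡ 11.
  x = λ² - 4 - 2 = 121 - 6 ≡ 13; y = λ·(4 - 13) - 16 ≡ 4. → (13, 4)
4A: (13, 4) + (2, 11). λ = (11 - 4)/(2 - 13) ≡ 7/6 mod 17. 6⁻¹ ≡ 3 (mod 17), so λ ≡ 4.
  x = λ² - 13 - 2 = 16 - 15 ≡ 1; y = λ·(13 - 1) - 4 ≡ 10. → (1, 10)
4A = (1, 10).
Next 2B:
Repeated addition: build up to 2B.
2B: tangent at (1, 10): λ = (3·1² + 14)/(2·10) ≡ 0/3. 3⁻¹ ≡ 6 (mod 17), so λ ≡ 0·6 ≡ 0.
  x = λ² - 1 - 1 = 0 - 2 ≡ 15; y = λ·(1 - 15) - 10 ≡ 7. → (15, 7)
2B = (15, 7).
Finally 4A + 2B:
(1, 10) + (15, 7). λ = (7 - 10)/(15 - 1) ≡ 14/14 mod 17. 14⁻¹ ≡ 11 (mod 17), so λ ≡ 1.
  x = λ² - 1 - 15 = 1 - 16 ≡ 2; y = λ·(1 - 2) - 10 ≡ 6. → (2, 6)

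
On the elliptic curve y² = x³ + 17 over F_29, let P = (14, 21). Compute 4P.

Double-and-add on 4 = (100)₂. Start with P = (14, 21) for the leading 1-bit.
double: tangent at (14, 21): λ = (3·14² + 0)/(2·21) ≡ 8/13. 13⁻¹ ≡ 9 (mod 29), so λ ≡ 8·9 ≡ 14.
  x = λ² - 14 - 14 = 196 - 28 ≡ 23; y = λ·(14 - 23) - 21 ≡ 27. → (23, 27)
double: tangent at (23, 27): λ = (3·23² + 0)/(2·27) ≡ 21/25. 25⁻¹ ≡ 7 (mod 29), so λ ≡ 21·7 ≡ 2.
  x = λ² - 23 - 23 = 4 - 46 ≡ 16; y = λ·(23 - 16) - 27 ≡ 16. → (16, 16)

(16, 16)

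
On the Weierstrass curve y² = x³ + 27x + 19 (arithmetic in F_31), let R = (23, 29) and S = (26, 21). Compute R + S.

(23, 29) + (26, 21). λ = (21 - 29)/(26 - 23) ≡ 23/3 mod 31. 3⁻¹ ≡ 21 (mod 31), so λ ≡ 18.
  x = λ² - 23 - 26 = 324 - 49 ≡ 27; y = λ·(23 - 27) - 29 ≡ 23. → (27, 23)

(27, 23)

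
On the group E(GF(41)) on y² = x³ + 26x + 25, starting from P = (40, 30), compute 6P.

Repeated addition: build up to 6P.
2P: tangent at (40, 30): λ = (3·40² + 26)/(2·30) ≡ 29/19. 19⁻¹ ≡ 13 (mod 41), so λ ≡ 29·13 ≡ 8.
  x = λ² - 40 - 40 = 64 - 80 ≡ 25; y = λ·(40 - 25) - 30 ≡ 8. → (25, 8)
3P: (25, 8) + (40, 30). λ = (30 - 8)/(40 - 25) ≡ 22/15 mod 41. 15⁻¹ ≡ 11 (mod 41), so λ ≡ 37.
  x = λ² - 25 - 40 = 1369 - 65 ≡ 33; y = λ·(25 - 33) - 8 ≡ 24. → (33, 24)
4P: (33, 24) + (40, 30). λ = (30 - 24)/(40 - 33) ≡ 6/7 mod 41. 7⁻¹ ≡ 6 (mod 41), so λ ≡ 36.
  x = λ² - 33 - 40 = 1296 - 73 ≡ 34; y = λ·(33 - 34) - 24 ≡ 22. → (34, 22)
5P: (34, 22) + (40, 30). λ = (30 - 22)/(40 - 34) ≡ 8/6 mod 41. 6⁻¹ ≡ 7 (mod 41), so λ ≡ 15.
  x = λ² - 34 - 40 = 225 - 74 ≡ 28; y = λ·(34 - 28) - 22 ≡ 27. → (28, 27)
6P: (28, 27) + (40, 30). λ = (30 - 27)/(40 - 28) ≡ 3/12 mod 41. 12⁻¹ ≡ 24 (mod 41), so λ ≡ 31.
  x = λ² - 28 - 40 = 961 - 68 ≡ 32; y = λ·(28 - 32) - 27 ≡ 13. → (32, 13)

(32, 13)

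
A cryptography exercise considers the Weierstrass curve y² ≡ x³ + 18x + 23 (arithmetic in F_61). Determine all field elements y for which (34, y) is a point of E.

17, 44

x³ + 18x + 23 = 39939 ≡ 45 (mod 61).
Square roots of 45 mod 61: 17 and 44 (since 17² = 289 ≡ 45).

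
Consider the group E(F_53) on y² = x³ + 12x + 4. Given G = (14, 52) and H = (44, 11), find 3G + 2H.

(39, 31)

First 3G:
Repeated addition: build up to 3G.
2G: tangent at (14, 52): λ = (3·14² + 12)/(2·52) ≡ 17/51. 51⁻¹ ≡ 26 (mod 53), so λ ≡ 17·26 ≡ 18.
  x = λ² - 14 - 14 = 324 - 28 ≡ 31; y = λ·(14 - 31) - 52 ≡ 13. → (31, 13)
3G: (31, 13) + (14, 52). λ = (52 - 13)/(14 - 31) ≡ 39/36 mod 53. 36⁻¹ ≡ 28 (mod 53), so λ ≡ 32.
  x = λ² - 31 - 14 = 1024 - 45 ≡ 25; y = λ·(31 - 25) - 13 ≡ 20. → (25, 20)
3G = (25, 20).
Next 2H:
Repeated addition: build up to 2H.
2H: tangent at (44, 11): λ = (3·44² + 12)/(2·11) ≡ 43/22. 22⁻¹ ≡ 41 (mod 53), so λ ≡ 43·41 ≡ 14.
  x = λ² - 44 - 44 = 196 - 88 ≡ 2; y = λ·(44 - 2) - 11 ≡ 47. → (2, 47)
2H = (2, 47).
Finally 3G + 2H:
(25, 20) + (2, 47). λ = (47 - 20)/(2 - 25) ≡ 27/30 mod 53. 30⁻¹ ≡ 23 (mod 53) since 30·23 = 690 ≡ 1, so λ ≡ 38.
  x = λ² - 25 - 2 = 1444 - 27 ≡ 39; y = λ·(25 - 39) - 20 ≡ 31. → (39, 31)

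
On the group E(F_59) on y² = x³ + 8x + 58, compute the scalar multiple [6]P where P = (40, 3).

Repeated addition: build up to 6P.
2P: tangent at (40, 3): λ = (3·40² + 8)/(2·3) ≡ 29/6. 6⁻¹ ≡ 10 (mod 59) since 6·10 = 60 ≡ 1, so λ ≡ 29·10 ≡ 54.
  x = λ² - 40 - 40 = 2916 - 80 ≡ 4; y = λ·(40 - 4) - 3 ≡ 53. → (4, 53)
3P: (4, 53) + (40, 3). λ = (3 - 53)/(40 - 4) ≡ 9/36 mod 59. 36⁻¹ ≡ 41 (mod 59), so λ ≡ 15.
  x = λ² - 4 - 40 = 225 - 44 ≡ 4; y = λ·(4 - 4) - 53 ≡ 6. → (4, 6)
4P: (4, 6) + (40, 3). λ = (3 - 6)/(40 - 4) ≡ 56/36 mod 59. 36⁻¹ ≡ 41 (mod 59) since 36·41 = 1476 ≡ 1, so λ ≡ 54.
  x = λ² - 4 - 40 = 2916 - 44 ≡ 40; y = λ·(4 - 40) - 6 ≡ 56. → (40, 56)
5P: (40, 56) + (40, 3): same x and y₁ ≡ -y₂, so the sum is the point at infinity.
6P: the point at infinity + (40, 3) = (40, 3) (identity).

(40, 3)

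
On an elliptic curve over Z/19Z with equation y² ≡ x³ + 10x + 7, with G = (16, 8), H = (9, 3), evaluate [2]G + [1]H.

First 2G:
Repeated addition: build up to 2G.
2G: tangent at (16, 8): λ = (3·16² + 10)/(2·8) ≡ 18/16. 16⁻¹ ≡ 6 (mod 19), so λ ≡ 18·6 ≡ 13.
  x = λ² - 16 - 16 = 169 - 32 ≡ 4; y = λ·(16 - 4) - 8 ≡ 15. → (4, 15)
2G = (4, 15).
Finally 2G + H:
(4, 15) + (9, 3). λ = (3 - 15)/(9 - 4) ≡ 7/5 mod 19. 5⁻¹ ≡ 4 (mod 19) since 5·4 = 20 ≡ 1, so λ ≡ 9.
  x = λ² - 4 - 9 = 81 - 13 ≡ 11; y = λ·(4 - 11) - 15 ≡ 17. → (11, 17)

(11, 17)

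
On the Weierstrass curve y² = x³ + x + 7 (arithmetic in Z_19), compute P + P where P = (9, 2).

(17, 4)

tangent at (9, 2): λ = (3·9² + 1)/(2·2) ≡ 16/4. 4⁻¹ ≡ 5 (mod 19), so λ ≡ 16·5 ≡ 4.
  x = λ² - 9 - 9 = 16 - 18 ≡ 17; y = λ·(9 - 17) - 2 ≡ 4. → (17, 4)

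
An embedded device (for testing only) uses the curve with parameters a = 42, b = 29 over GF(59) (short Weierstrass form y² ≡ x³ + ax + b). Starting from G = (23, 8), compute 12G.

(4, 54)

Repeated addition: build up to 12G.
2G: tangent at (23, 8): λ = (3·23² + 42)/(2·8) ≡ 36/16. 16⁻¹ ≡ 48 (mod 59), so λ ≡ 36·48 ≡ 17.
  x = λ² - 23 - 23 = 289 - 46 ≡ 7; y = λ·(23 - 7) - 8 ≡ 28. → (7, 28)
3G: (7, 28) + (23, 8). λ = (8 - 28)/(23 - 7) ≡ 39/16 mod 59. 16⁻¹ ≡ 48 (mod 59), so λ ≡ 43.
  x = λ² - 7 - 23 = 1849 - 30 ≡ 49; y = λ·(7 - 49) - 28 ≡ 54. → (49, 54)
4G: (49, 54) + (23, 8). λ = (8 - 54)/(23 - 49) ≡ 13/33 mod 59. 33⁻¹ ≡ 34 (mod 59) since 33·34 = 1122 ≡ 1, so λ ≡ 29.
  x = λ² - 49 - 23 = 841 - 72 ≡ 2; y = λ·(49 - 2) - 54 ≡ 11. → (2, 11)
5G: (2, 11) + (23, 8). λ = (8 - 11)/(23 - 2) ≡ 56/21 mod 59. 21⁻¹ ≡ 45 (mod 59) since 21·45 = 945 ≡ 1, so λ ≡ 42.
  x = λ² - 2 - 23 = 1764 - 25 ≡ 28; y = λ·(2 - 28) - 11 ≡ 18. → (28, 18)
6G: (28, 18) + (23, 8). λ = (8 - 18)/(23 - 28) ≡ 49/54 mod 59. 54⁻¹ ≡ 47 (mod 59), so λ ≡ 2.
  x = λ² - 28 - 23 = 4 - 51 ≡ 12; y = λ·(28 - 12) - 18 ≡ 14. → (12, 14)
7G: (12, 14) + (23, 8). λ = (8 - 14)/(23 - 12) ≡ 53/11 mod 59. 11⁻¹ ≡ 43 (mod 59), so λ ≡ 37.
  x = λ² - 12 - 23 = 1369 - 35 ≡ 36; y = λ·(12 - 36) - 14 ≡ 42. → (36, 42)
8G: (36, 42) + (23, 8). λ = (8 - 42)/(23 - 36) ≡ 25/46 mod 59. 46⁻¹ ≡ 9 (mod 59), so λ ≡ 48.
  x = λ² - 36 - 23 = 2304 - 59 ≡ 3; y = λ·(36 - 3) - 42 ≡ 8. → (3, 8)
9G: (3, 8) + (23, 8). λ = (8 - 8)/(23 - 3) ≡ 0/20 mod 59. 20⁻¹ ≡ 3 (mod 59) since 20·3 = 60 ≡ 1, so λ ≡ 0.
  x = λ² - 3 - 23 = 0 - 26 ≡ 33; y = λ·(3 - 33) - 8 ≡ 51. → (33, 51)
10G: (33, 51) + (23, 8). λ = (8 - 51)/(23 - 33) ≡ 16/49 mod 59. 49⁻¹ ≡ 53 (mod 59), so λ ≡ 22.
  x = λ² - 33 - 23 = 484 - 56 ≡ 15; y = λ·(33 - 15) - 51 ≡ 50. → (15, 50)
11G: (15, 50) + (23, 8). λ = (8 - 50)/(23 - 15) ≡ 17/8 mod 59. 8⁻¹ ≡ 37 (mod 59) since 8·37 = 296 ≡ 1, so λ ≡ 39.
  x = λ² - 15 - 23 = 1521 - 38 ≡ 8; y = λ·(15 - 8) - 50 ≡ 46. → (8, 46)
12G: (8, 46) + (23, 8). λ = (8 - 46)/(23 - 8) ≡ 21/15 mod 59. 15⁻¹ ≡ 4 (mod 59) since 15·4 = 60 ≡ 1, so λ ≡ 25.
  x = λ² - 8 - 23 = 625 - 31 ≡ 4; y = λ·(8 - 4) - 46 ≡ 54. → (4, 54)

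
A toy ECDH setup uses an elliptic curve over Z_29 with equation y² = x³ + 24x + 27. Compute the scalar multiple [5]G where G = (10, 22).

(19, 11)

Repeated addition: build up to 5G.
2G: tangent at (10, 22): λ = (3·10² + 24)/(2·22) ≡ 5/15. 15⁻¹ ≡ 2 (mod 29) since 15·2 = 30 ≡ 1, so λ ≡ 5·2 ≡ 10.
  x = λ² - 10 - 10 = 100 - 20 ≡ 22; y = λ·(10 - 22) - 22 ≡ 3. → (22, 3)
3G: (22, 3) + (10, 22). λ = (22 - 3)/(10 - 22) ≡ 19/17 mod 29. 17⁻¹ ≡ 12 (mod 29), so λ ≡ 25.
  x = λ² - 22 - 10 = 625 - 32 ≡ 13; y = λ·(22 - 13) - 3 ≡ 19. → (13, 19)
4G: (13, 19) + (10, 22). λ = (22 - 19)/(10 - 13) ≡ 3/26 mod 29. 26⁻¹ ≡ 19 (mod 29), so λ ≡ 28.
  x = λ² - 13 - 10 = 784 - 23 ≡ 7; y = λ·(13 - 7) - 19 ≡ 4. → (7, 4)
5G: (7, 4) + (10, 22). λ = (22 - 4)/(10 - 7) ≡ 18/3 mod 29. 3⁻¹ ≡ 10 (mod 29), so λ ≡ 6.
  x = λ² - 7 - 10 = 36 - 17 ≡ 19; y = λ·(7 - 19) - 4 ≡ 11. → (19, 11)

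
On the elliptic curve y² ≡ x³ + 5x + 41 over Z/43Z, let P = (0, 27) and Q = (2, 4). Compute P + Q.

(12, 25)

(0, 27) + (2, 4). λ = (4 - 27)/(2 - 0) ≡ 20/2 mod 43. 2⁻¹ ≡ 22 (mod 43), so λ ≡ 10.
  x = λ² - 0 - 2 = 100 - 2 ≡ 12; y = λ·(0 - 12) - 27 ≡ 25. → (12, 25)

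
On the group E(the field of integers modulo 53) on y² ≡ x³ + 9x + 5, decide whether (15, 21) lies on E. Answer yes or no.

yes

y² = 21² ≡ 17; x³ + 9x + 5 = 3515 ≡ 17 (mod 53). 17 = 17.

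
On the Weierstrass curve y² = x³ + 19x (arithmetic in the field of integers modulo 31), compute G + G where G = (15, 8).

tangent at (15, 8): λ = (3·15² + 19)/(2·8) ≡ 12/16. 16⁻¹ ≡ 2 (mod 31) since 16·2 = 32 ≡ 1, so λ ≡ 12·2 ≡ 24.
  x = λ² - 15 - 15 = 576 - 30 ≡ 19; y = λ·(15 - 19) - 8 ≡ 20. → (19, 20)

(19, 20)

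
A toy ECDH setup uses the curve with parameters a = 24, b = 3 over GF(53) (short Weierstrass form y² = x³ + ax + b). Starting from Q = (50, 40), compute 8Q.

Double-and-add on 8 = (1000)₂. Start with Q = (50, 40) for the leading 1-bit.
double: tangent at (50, 40): λ = (3·50² + 24)/(2·40) ≡ 51/27. 27⁻¹ ≡ 2 (mod 53), so λ ≡ 51·2 ≡ 49.
  x = λ² - 50 - 50 = 2401 - 100 ≡ 22; y = λ·(50 - 22) - 40 ≡ 7. → (22, 7)
double: tangent at (22, 7): λ = (3·22² + 24)/(2·7) ≡ 45/14. 14⁻¹ ≡ 19 (mod 53), so λ ≡ 45·19 ≡ 7.
  x = λ² - 22 - 22 = 49 - 44 ≡ 5; y = λ·(22 - 5) - 7 ≡ 6. → (5, 6)
double: tangent at (5, 6): λ = (3·5² + 24)/(2·6) ≡ 46/12. 12⁻¹ ≡ 31 (mod 53) since 12·31 = 372 ≡ 1, so λ ≡ 46·31 ≡ 48.
  x = λ² - 5 - 5 = 2304 - 10 ≡ 15; y = λ·(5 - 15) - 6 ≡ 44. → (15, 44)

(15, 44)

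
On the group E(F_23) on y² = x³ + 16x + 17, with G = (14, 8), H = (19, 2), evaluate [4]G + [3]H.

(21, 0)

First 4G:
Double-and-add on 4 = (100)₂. Start with G = (14, 8) for the leading 1-bit.
double: tangent at (14, 8): λ = (3·14² + 16)/(2·8) ≡ 6/16. 16⁻¹ ≡ 13 (mod 23), so λ ≡ 6·13 ≡ 9.
  x = λ² - 14 - 14 = 81 - 28 ≡ 7; y = λ·(14 - 7) - 8 ≡ 9. → (7, 9)
double: tangent at (7, 9): λ = (3·7² + 16)/(2·9) ≡ 2/18. 18⁻¹ ≡ 9 (mod 23) since 18·9 = 162 ≡ 1, so λ ≡ 2·9 ≡ 18.
  x = λ² - 7 - 7 = 324 - 14 ≡ 11; y = λ·(7 - 11) - 9 ≡ 11. → (11, 11)
4G = (11, 11).
Next 3H:
Repeated addition: build up to 3H.
2H: tangent at (19, 2): λ = (3·19² + 16)/(2·2) ≡ 18/4. 4⁻¹ ≡ 6 (mod 23) since 4·6 = 24 ≡ 1, so λ ≡ 18·6 ≡ 16.
  x = λ² - 19 - 19 = 256 - 38 ≡ 11; y = λ·(19 - 11) - 2 ≡ 11. → (11, 11)
3H: (11, 11) + (19, 2). λ = (2 - 11)/(19 - 11) ≡ 14/8 mod 23. 8⁻¹ ≡ 3 (mod 23), so λ ≡ 19.
  x = λ² - 11 - 19 = 361 - 30 ≡ 9; y = λ·(11 - 9) - 11 ≡ 4. → (9, 4)
3H = (9, 4).
Finally 4G + 3H:
(11, 11) + (9, 4). λ = (4 - 11)/(9 - 11) ≡ 16/21 mod 23. 21⁻¹ ≡ 11 (mod 23), so λ ≡ 15.
  x = λ² - 11 - 9 = 225 - 20 ≡ 21; y = λ·(11 - 21) - 11 ≡ 0. → (21, 0)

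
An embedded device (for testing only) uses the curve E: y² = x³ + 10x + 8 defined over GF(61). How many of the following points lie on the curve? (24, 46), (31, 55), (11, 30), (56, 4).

(24, 46): 46² ≡ 42, rhs ≡ 42 → on.
(31, 55): 55² ≡ 36, rhs ≡ 36 → on.
(11, 30): 30² ≡ 46, rhs ≡ 46 → on.
(56, 4): 4² ≡ 16, rhs ≡ 16 → on.

4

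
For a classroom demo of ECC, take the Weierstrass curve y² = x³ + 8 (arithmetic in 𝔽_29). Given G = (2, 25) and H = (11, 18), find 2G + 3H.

First 2G:
Repeated addition: build up to 2G.
2G: tangent at (2, 25): λ = (3·2² + 0)/(2·25) ≡ 12/21. 21⁻¹ ≡ 18 (mod 29), so λ ≡ 12·18 ≡ 13.
  x = λ² - 2 - 2 = 169 - 4 ≡ 20; y = λ·(2 - 20) - 25 ≡ 2. → (20, 2)
2G = (20, 2).
Next 3H:
Repeated addition: build up to 3H.
2H: tangent at (11, 18): λ = (3·11² + 0)/(2·18) ≡ 15/7. 7⁻¹ ≡ 25 (mod 29), so λ ≡ 15·25 ≡ 27.
  x = λ² - 11 - 11 = 729 - 22 ≡ 11; y = λ·(11 - 11) - 18 ≡ 11. → (11, 11)
3H: (11, 11) + (11, 18): same x and y₁ ≡ -y₂, so the sum is ∞.
3H = ∞.
Finally 2G + 3H:
(20, 2) + ∞ = (20, 2) (identity).

(20, 2)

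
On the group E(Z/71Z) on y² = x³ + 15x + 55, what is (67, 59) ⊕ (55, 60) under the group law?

(67, 59) + (55, 60). λ = (60 - 59)/(55 - 67) ≡ 1/59 mod 71. 59⁻¹ ≡ 65 (mod 71) since 59·65 = 3835 ≡ 1, so λ ≡ 65.
  x = λ² - 67 - 55 = 4225 - 122 ≡ 56; y = λ·(67 - 56) - 59 ≡ 17. → (56, 17)

(56, 17)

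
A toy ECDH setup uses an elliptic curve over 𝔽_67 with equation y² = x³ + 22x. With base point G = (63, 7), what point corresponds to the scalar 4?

(16, 19)

Repeated addition: build up to 4G.
2G: tangent at (63, 7): λ = (3·63² + 22)/(2·7) ≡ 3/14. 14⁻¹ ≡ 24 (mod 67), so λ ≡ 3·24 ≡ 5.
  x = λ² - 63 - 63 = 25 - 126 ≡ 33; y = λ·(63 - 33) - 7 ≡ 9. → (33, 9)
3G: (33, 9) + (63, 7). λ = (7 - 9)/(63 - 33) ≡ 65/30 mod 67. 30⁻¹ ≡ 38 (mod 67) since 30·38 = 1140 ≡ 1, so λ ≡ 58.
  x = λ² - 33 - 63 = 3364 - 96 ≡ 52; y = λ·(33 - 52) - 9 ≡ 28. → (52, 28)
4G: (52, 28) + (63, 7). λ = (7 - 28)/(63 - 52) ≡ 46/11 mod 67. 11⁻¹ ≡ 61 (mod 67), so λ ≡ 59.
  x = λ² - 52 - 63 = 3481 - 115 ≡ 16; y = λ·(52 - 16) - 28 ≡ 19. → (16, 19)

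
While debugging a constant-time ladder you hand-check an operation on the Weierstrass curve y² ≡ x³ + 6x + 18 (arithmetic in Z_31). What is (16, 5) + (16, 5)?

tangent at (16, 5): λ = (3·16² + 6)/(2·5) ≡ 30/10. 10⁻¹ ≡ 28 (mod 31), so λ ≡ 30·28 ≡ 3.
  x = λ² - 16 - 16 = 9 - 32 ≡ 8; y = λ·(16 - 8) - 5 ≡ 19. → (8, 19)

(8, 19)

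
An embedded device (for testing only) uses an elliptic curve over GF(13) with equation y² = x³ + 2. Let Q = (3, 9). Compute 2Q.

(6, 6)

tangent at (3, 9): λ = (3·3² + 0)/(2·9) ≡ 1/5. 5⁻¹ ≡ 8 (mod 13) since 5·8 = 40 ≡ 1, so λ ≡ 1·8 ≡ 8.
  x = λ² - 3 - 3 = 64 - 6 ≡ 6; y = λ·(3 - 6) - 9 ≡ 6. → (6, 6)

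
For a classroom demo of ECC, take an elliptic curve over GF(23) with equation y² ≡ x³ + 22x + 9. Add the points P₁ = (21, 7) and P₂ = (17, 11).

(21, 7) + (17, 11). λ = (11 - 7)/(17 - 21) ≡ 4/19 mod 23. 19⁻¹ ≡ 17 (mod 23), so λ ≡ 22.
  x = λ² - 21 - 17 = 484 - 38 ≡ 9; y = λ·(21 - 9) - 7 ≡ 4. → (9, 4)

(9, 4)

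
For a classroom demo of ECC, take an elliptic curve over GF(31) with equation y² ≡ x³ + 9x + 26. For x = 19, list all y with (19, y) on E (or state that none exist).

9, 22

x³ + 9x + 26 = 7056 ≡ 19 (mod 31).
Square roots of 19 mod 31: 9 and 22 (since 9² = 81 ≡ 19).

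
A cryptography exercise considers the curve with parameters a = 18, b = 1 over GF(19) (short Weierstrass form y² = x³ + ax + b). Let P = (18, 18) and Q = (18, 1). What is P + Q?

O

The two points share x = 18 and their y-coordinates satisfy 18 + 1 ≡ 0 (mod 19), so they are inverses. Their sum is ∞.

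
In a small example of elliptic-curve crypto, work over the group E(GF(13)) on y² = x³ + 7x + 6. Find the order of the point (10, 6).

2P: tangent at (10, 6): λ = (3·10² + 7)/(2·6) ≡ 8/12. 12⁻¹ ≡ 12 (mod 13) since 12·12 = 144 ≡ 1, so λ ≡ 8·12 ≡ 5.
  x = λ² - 10 - 10 = 25 - 20 ≡ 5; y = λ·(10 - 5) - 6 ≡ 6. → (5, 6)
3P: (5, 6) + (10, 6). λ = (6 - 6)/(10 - 5) ≡ 0/5 mod 13. 5⁻¹ ≡ 8 (mod 13), so λ ≡ 0.
  x = λ² - 5 - 10 = 0 - 15 ≡ 11; y = λ·(5 - 11) - 6 ≡ 7. → (11, 7)
4P: (11, 7) + (10, 6). λ = (6 - 7)/(10 - 11) ≡ 12/12 mod 13. 12⁻¹ ≡ 12 (mod 13), so λ ≡ 1.
  x = λ² - 11 - 10 = 1 - 21 ≡ 6; y = λ·(11 - 6) - 7 ≡ 11. → (6, 11)
5P: (6, 11) + (10, 6). λ = (6 - 11)/(10 - 6) ≡ 8/4 mod 13. 4⁻¹ ≡ 10 (mod 13) since 4·10 = 40 ≡ 1, so λ ≡ 2.
  x = λ² - 6 - 10 = 4 - 16 ≡ 1; y = λ·(6 - 1) - 11 ≡ 12. → (1, 12)
6P: (1, 12) + (10, 6). λ = (6 - 12)/(10 - 1) ≡ 7/9 mod 13. 9⁻¹ ≡ 3 (mod 13) since 9·3 = 27 ≡ 1, so λ ≡ 8.
  x = λ² - 1 - 10 = 64 - 11 ≡ 1; y = λ·(1 - 1) - 12 ≡ 1. → (1, 1)
7P: (1, 1) + (10, 6). λ = (6 - 1)/(10 - 1) ≡ 5/9 mod 13. 9⁻¹ ≡ 3 (mod 13) since 9·3 = 27 ≡ 1, so λ ≡ 2.
  x = λ² - 1 - 10 = 4 - 11 ≡ 6; y = λ·(1 - 6) - 1 ≡ 2. → (6, 2)
8P: (6, 2) + (10, 6). λ = (6 - 2)/(10 - 6) ≡ 4/4 mod 13. 4⁻¹ ≡ 10 (mod 13), so λ ≡ 1.
  x = λ² - 6 - 10 = 1 - 16 ≡ 11; y = λ·(6 - 11) - 2 ≡ 6. → (11, 6)
9P: (11, 6) + (10, 6). λ = (6 - 6)/(10 - 11) ≡ 0/12 mod 13. 12⁻¹ ≡ 12 (mod 13) since 12·12 = 144 ≡ 1, so λ ≡ 0.
  x = λ² - 11 - 10 = 0 - 21 ≡ 5; y = λ·(11 - 5) - 6 ≡ 7. → (5, 7)
10P: (5, 7) + (10, 6). λ = (6 - 7)/(10 - 5) ≡ 12/5 mod 13. 5⁻¹ ≡ 8 (mod 13), so λ ≡ 5.
  x = λ² - 5 - 10 = 25 - 15 ≡ 10; y = λ·(5 - 10) - 7 ≡ 7. → (10, 7)
11P: (10, 7) + (10, 6): same x and y₁ ≡ -y₂, so the sum is ∞.
11P = ∞, so the order is 11.

11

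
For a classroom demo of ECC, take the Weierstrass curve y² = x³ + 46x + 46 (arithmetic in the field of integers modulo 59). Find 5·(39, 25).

Write G = (39, 25).
Repeated addition: build up to 5G.
2G: tangent at (39, 25): λ = (3·39² + 46)/(2·25) ≡ 7/50. 50⁻¹ ≡ 13 (mod 59), so λ ≡ 7·13 ≡ 32.
  x = λ² - 39 - 39 = 1024 - 78 ≡ 2; y = λ·(39 - 2) - 25 ≡ 38. → (2, 38)
3G: (2, 38) + (39, 25). λ = (25 - 38)/(39 - 2) ≡ 46/37 mod 59. 37⁻¹ ≡ 8 (mod 59) since 37·8 = 296 ≡ 1, so λ ≡ 14.
  x = λ² - 2 - 39 = 196 - 41 ≡ 37; y = λ·(2 - 37) - 38 ≡ 3. → (37, 3)
4G: (37, 3) + (39, 25). λ = (25 - 3)/(39 - 37) ≡ 22/2 mod 59. 2⁻¹ ≡ 30 (mod 59), so λ ≡ 11.
  x = λ² - 37 - 39 = 121 - 76 ≡ 45; y = λ·(37 - 45) - 3 ≡ 27. → (45, 27)
5G: (45, 27) + (39, 25). λ = (25 - 27)/(39 - 45) ≡ 57/53 mod 59. 53⁻¹ ≡ 49 (mod 59) since 53·49 = 2597 ≡ 1, so λ ≡ 20.
  x = λ² - 45 - 39 = 400 - 84 ≡ 21; y = λ·(45 - 21) - 27 ≡ 40. → (21, 40)

(21, 40)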